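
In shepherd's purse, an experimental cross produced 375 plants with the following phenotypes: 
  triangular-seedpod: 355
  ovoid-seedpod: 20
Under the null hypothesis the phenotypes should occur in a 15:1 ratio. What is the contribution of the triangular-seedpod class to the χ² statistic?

0.034

Under the 15:1 hypothesis (Σ ratio = 16, N = 375):
  triangular-seedpod: 375 × 15/16 = 351.5625
  ovoid-seedpod: 375 × 1/16 = 23.4375
Contribution of triangular-seedpod: (355 − 351.5625)² / 351.5625 = 0.0336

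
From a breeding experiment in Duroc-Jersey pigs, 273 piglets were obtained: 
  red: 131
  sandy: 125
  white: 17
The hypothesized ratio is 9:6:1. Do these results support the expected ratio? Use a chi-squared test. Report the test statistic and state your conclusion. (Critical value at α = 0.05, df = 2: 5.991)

8.315; not consistent

Under the 9:6:1 hypothesis (Σ ratio = 16, N = 273):
  red: 273 × 9/16 = 153.5625
  sandy: 273 × 6/16 = 102.375
  white: 273 × 1/16 = 17.0625
χ² = Σ (O − E)² / E
  red: (131 − 153.5625)² / 153.5625 = 3.3150
  sandy: (125 − 102.375)² / 102.375 = 5.0002
  white: (17 − 17.0625)² / 17.0625 = 0.0002
χ² = 3.3150 + 5.0002 + 0.0002 = 8.3154 ≈ 8.315
Degrees of freedom = 3 − 1 = 2; critical value at α = 0.05 is 5.991.
Since 8.315 > 5.991, we reject the null hypothesis — the data do not fit the 9:6:1 ratio.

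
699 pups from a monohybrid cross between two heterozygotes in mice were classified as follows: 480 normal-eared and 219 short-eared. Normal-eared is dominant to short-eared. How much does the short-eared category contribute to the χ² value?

11.205

For a monohybrid cross between heterozygotes with complete dominance, the expected phenotypic ratio is 3:1.
Expected counts for N = 699 under a 3:1 ratio (total parts = 4):
  normal-eared: 699 × 3/4 = 524.25
  short-eared: 699 × 1/4 = 174.75
Contribution of short-eared: (219 − 174.75)² / 174.75 = 11.2049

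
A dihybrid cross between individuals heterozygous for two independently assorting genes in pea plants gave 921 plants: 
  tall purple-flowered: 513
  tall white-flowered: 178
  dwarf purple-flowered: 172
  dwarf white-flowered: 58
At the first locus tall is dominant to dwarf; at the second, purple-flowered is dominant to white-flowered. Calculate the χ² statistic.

0.219

A dihybrid F₂ with independent assortment and complete dominance at both loci gives a 9:3:3:1 phenotypic ratio.
Total ratio parts = 16. Expected numbers out of 921:
  tall purple-flowered: 921 × 9/16 = 518.0625
  tall white-flowered: 921 × 3/16 = 172.6875
  dwarf purple-flowered: 921 × 3/16 = 172.6875
  dwarf white-flowered: 921 × 1/16 = 57.5625
χ² = Σ (O − E)² / E
  tall purple-flowered: (513 − 518.0625)² / 518.0625 = 0.0495
  tall white-flowered: (178 − 172.6875)² / 172.6875 = 0.1634
  dwarf purple-flowered: (172 − 172.6875)² / 172.6875 = 0.0027
  dwarf white-flowered: (58 − 57.5625)² / 57.5625 = 0.0033
χ² = 0.0495 + 0.1634 + 0.0027 + 0.0033 = 0.2189 ≈ 0.219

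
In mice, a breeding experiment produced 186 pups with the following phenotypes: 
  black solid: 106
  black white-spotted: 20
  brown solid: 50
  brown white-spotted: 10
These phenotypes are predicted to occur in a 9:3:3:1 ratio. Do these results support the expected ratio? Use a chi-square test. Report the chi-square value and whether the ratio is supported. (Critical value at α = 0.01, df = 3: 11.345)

13.149; not consistent

The 9:3:3:1 ratio has 16 parts, so with N = 186 the expected counts are:
  black solid: 186 × 9/16 = 104.625
  black white-spotted: 186 × 3/16 = 34.875
  brown solid: 186 × 3/16 = 34.875
  brown white-spotted: 186 × 1/16 = 11.625
χ² = Σ (O − E)² / E
  black solid: (106 − 104.625)² / 104.625 = 0.0181
  black white-spotted: (20 − 34.875)² / 34.875 = 6.3445
  brown solid: (50 − 34.875)² / 34.875 = 6.5596
  brown white-spotted: (10 − 11.625)² / 11.625 = 0.2272
χ² = 0.0181 + 6.3445 + 6.5596 + 0.2272 = 13.1494 ≈ 13.149
Degrees of freedom = 4 − 1 = 3; critical value at α = 0.01 is 11.345.
Since 13.149 > 11.345, we reject the null hypothesis — the data do not fit the 9:3:3:1 ratio.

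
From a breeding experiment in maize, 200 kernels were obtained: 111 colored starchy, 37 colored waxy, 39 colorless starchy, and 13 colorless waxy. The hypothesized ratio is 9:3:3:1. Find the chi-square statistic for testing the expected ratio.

The 9:3:3:1 ratio has 16 parts, so with N = 200 the expected counts are:
  colored starchy: 200 × 9/16 = 112.5
  colored waxy: 200 × 3/16 = 37.5
  colorless starchy: 200 × 3/16 = 37.5
  colorless waxy: 200 × 1/16 = 12.5
χ² = Σ (O − E)² / E
  colored starchy: (111 − 112.5)² / 112.5 = 0.0200
  colored waxy: (37 − 37.5)² / 37.5 = 0.0067
  colorless starchy: (39 − 37.5)² / 37.5 = 0.0600
  colorless waxy: (13 − 12.5)² / 12.5 = 0.0200
χ² = 0.0200 + 0.0067 + 0.0600 + 0.0200 = 0.1067 ≈ 0.107

0.107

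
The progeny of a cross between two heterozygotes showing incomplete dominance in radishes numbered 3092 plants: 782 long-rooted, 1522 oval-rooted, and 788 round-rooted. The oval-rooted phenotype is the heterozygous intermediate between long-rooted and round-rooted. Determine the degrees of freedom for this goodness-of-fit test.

With incomplete dominance, a heterozygote × heterozygote cross gives a 1:2:1 phenotypic ratio.
A goodness-of-fit test with 3 phenotype classes has df = 3 − 1 = 2.

2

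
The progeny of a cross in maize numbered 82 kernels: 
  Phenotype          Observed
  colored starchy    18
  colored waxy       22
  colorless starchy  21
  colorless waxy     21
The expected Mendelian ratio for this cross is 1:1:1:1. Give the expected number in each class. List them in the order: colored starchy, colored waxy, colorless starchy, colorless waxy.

Under the 1:1:1:1 hypothesis (Σ ratio = 4, N = 82):
  colored starchy: 82 × 1/4 = 20.5
  colored waxy: 82 × 1/4 = 20.5
  colorless starchy: 82 × 1/4 = 20.5
  colorless waxy: 82 × 1/4 = 20.5

20.5, 20.5, 20.5, 20.5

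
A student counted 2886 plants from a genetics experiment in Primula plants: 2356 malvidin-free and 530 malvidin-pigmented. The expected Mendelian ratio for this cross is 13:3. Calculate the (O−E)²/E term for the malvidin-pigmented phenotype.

0.229

The 13:3 ratio has 16 parts, so with N = 2886 the expected counts are:
  malvidin-free: 2886 × 13/16 = 2344.875
  malvidin-pigmented: 2886 × 3/16 = 541.125
Contribution of malvidin-pigmented: (530 − 541.125)² / 541.125 = 0.2287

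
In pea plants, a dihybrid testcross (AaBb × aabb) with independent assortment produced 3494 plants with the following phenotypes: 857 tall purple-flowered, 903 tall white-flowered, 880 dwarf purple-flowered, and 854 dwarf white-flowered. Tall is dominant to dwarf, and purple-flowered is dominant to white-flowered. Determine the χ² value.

1.792

A dihybrid testcross with independent assortment gives a 1:1:1:1 ratio.
Under the 1:1:1:1 hypothesis (Σ ratio = 4, N = 3494):
  tall purple-flowered: 3494 × 1/4 = 873.5
  tall white-flowered: 3494 × 1/4 = 873.5
  dwarf purple-flowered: 3494 × 1/4 = 873.5
  dwarf white-flowered: 3494 × 1/4 = 873.5
χ² = Σ (O − E)² / E
  tall purple-flowered: (857 − 873.5)² / 873.5 = 0.3117
  tall white-flowered: (903 − 873.5)² / 873.5 = 0.9963
  dwarf purple-flowered: (880 − 873.5)² / 873.5 = 0.0484
  dwarf white-flowered: (854 − 873.5)² / 873.5 = 0.4353
χ² = 0.3117 + 0.9963 + 0.0484 + 0.4353 = 1.7917 ≈ 1.792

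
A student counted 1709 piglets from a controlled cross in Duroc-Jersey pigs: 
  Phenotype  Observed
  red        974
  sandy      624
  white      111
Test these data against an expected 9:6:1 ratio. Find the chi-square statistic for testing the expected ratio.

Expected counts for N = 1709 under a 9:6:1 ratio (total parts = 16):
  red: 1709 × 9/16 = 961.3125
  sandy: 1709 × 6/16 = 640.875
  white: 1709 × 1/16 = 106.8125
χ² = Σ (O − E)² / E
  red: (974 − 961.3125)² / 961.3125 = 0.1675
  sandy: (624 − 640.875)² / 640.875 = 0.4443
  white: (111 − 106.8125)² / 106.8125 = 0.1642
χ² = 0.1675 + 0.4443 + 0.1642 = 0.776

0.776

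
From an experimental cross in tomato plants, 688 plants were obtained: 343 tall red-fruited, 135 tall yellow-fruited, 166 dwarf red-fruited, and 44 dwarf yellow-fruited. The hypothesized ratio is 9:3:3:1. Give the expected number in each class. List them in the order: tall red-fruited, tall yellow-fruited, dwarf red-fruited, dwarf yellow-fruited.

387, 129, 129, 43

Under the 9:3:3:1 hypothesis (Σ ratio = 16, N = 688):
  tall red-fruited: 688 × 9/16 = 387
  tall yellow-fruited: 688 × 3/16 = 129
  dwarf red-fruited: 688 × 3/16 = 129
  dwarf yellow-fruited: 688 × 1/16 = 43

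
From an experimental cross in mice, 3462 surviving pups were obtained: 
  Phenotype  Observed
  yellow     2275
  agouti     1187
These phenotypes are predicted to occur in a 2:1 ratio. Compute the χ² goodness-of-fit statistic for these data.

The 2:1 ratio has 3 parts, so with N = 3462 the expected counts are:
  yellow: 3462 × 2/3 = 2308
  agouti: 3462 × 1/3 = 1154
χ² = Σ (O − E)² / E
  yellow: (2275 − 2308)² / 2308 = 0.4718
  agouti: (1187 − 1154)² / 1154 = 0.9437
χ² = 0.4718 + 0.9437 = 1.4155 ≈ 1.416

1.416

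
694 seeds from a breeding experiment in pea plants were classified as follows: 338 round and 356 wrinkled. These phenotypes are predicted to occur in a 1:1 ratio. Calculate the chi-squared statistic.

0.467

The 1:1 ratio has 2 parts, so with N = 694 the expected counts are:
  round: 694 × 1/2 = 347
  wrinkled: 694 × 1/2 = 347
χ² = Σ (O − E)² / E
  round: (338 − 347)² / 347 = 0.2334
  wrinkled: (356 − 347)² / 347 = 0.2334
χ² = 0.2334 + 0.2334 = 0.4668 ≈ 0.467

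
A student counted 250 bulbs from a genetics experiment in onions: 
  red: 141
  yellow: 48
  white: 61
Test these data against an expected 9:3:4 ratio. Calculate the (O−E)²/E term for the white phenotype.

0.036

Expected counts for N = 250 under a 9:3:4 ratio (total parts = 16):
  red: 250 × 9/16 = 140.625
  yellow: 250 × 3/16 = 46.875
  white: 250 × 4/16 = 62.5
Contribution of white: (61 − 62.5)² / 62.5 = 0.0360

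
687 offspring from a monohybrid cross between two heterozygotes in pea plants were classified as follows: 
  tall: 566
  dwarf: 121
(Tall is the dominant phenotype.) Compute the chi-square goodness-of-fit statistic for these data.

For a monohybrid cross between heterozygotes with complete dominance, the expected phenotypic ratio is 3:1.
Under the 3:1 hypothesis (Σ ratio = 4, N = 687):
  tall: 687 × 3/4 = 515.25
  dwarf: 687 × 1/4 = 171.75
χ² = Σ (O − E)² / E
  tall: (566 − 515.25)² / 515.25 = 4.9987
  dwarf: (121 − 171.75)² / 171.75 = 14.9960
χ² = 4.9987 + 14.9960 = 19.9947 ≈ 19.995

19.995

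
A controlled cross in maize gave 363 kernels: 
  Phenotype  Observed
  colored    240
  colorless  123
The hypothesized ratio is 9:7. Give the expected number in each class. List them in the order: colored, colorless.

204.1875, 158.8125

Total ratio parts = 16. Expected numbers out of 363:
  colored: 363 × 9/16 = 204.1875
  colorless: 363 × 7/16 = 158.8125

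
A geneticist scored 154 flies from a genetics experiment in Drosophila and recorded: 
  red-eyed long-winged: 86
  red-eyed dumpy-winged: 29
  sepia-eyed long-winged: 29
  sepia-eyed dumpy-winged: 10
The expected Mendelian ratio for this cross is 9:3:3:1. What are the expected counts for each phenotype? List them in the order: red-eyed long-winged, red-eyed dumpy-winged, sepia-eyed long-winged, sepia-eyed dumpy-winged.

86.625, 28.875, 28.875, 9.625

Under the 9:3:3:1 hypothesis (Σ ratio = 16, N = 154):
  red-eyed long-winged: 154 × 9/16 = 86.625
  red-eyed dumpy-winged: 154 × 3/16 = 28.875
  sepia-eyed long-winged: 154 × 3/16 = 28.875
  sepia-eyed dumpy-winged: 154 × 1/16 = 9.625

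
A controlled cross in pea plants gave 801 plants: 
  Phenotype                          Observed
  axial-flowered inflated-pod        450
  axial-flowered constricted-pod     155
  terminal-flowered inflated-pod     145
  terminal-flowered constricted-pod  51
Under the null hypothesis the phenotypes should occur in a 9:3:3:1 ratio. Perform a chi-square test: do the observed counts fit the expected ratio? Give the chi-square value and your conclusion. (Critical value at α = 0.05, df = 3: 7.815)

0.352; consistent

Under the 9:3:3:1 hypothesis (Σ ratio = 16, N = 801):
  axial-flowered inflated-pod: 801 × 9/16 = 450.5625
  axial-flowered constricted-pod: 801 × 3/16 = 150.1875
  terminal-flowered inflated-pod: 801 × 3/16 = 150.1875
  terminal-flowered constricted-pod: 801 × 1/16 = 50.0625
χ² = Σ (O − E)² / E
  axial-flowered inflated-pod: (450 − 450.5625)² / 450.5625 = 0.0007
  axial-flowered constricted-pod: (155 − 150.1875)² / 150.1875 = 0.1542
  terminal-flowered inflated-pod: (145 − 150.1875)² / 150.1875 = 0.1792
  terminal-flowered constricted-pod: (51 − 50.0625)² / 50.0625 = 0.0176
χ² = 0.0007 + 0.1542 + 0.1792 + 0.0176 = 0.3517 ≈ 0.352
Degrees of freedom = 4 − 1 = 3; critical value at α = 0.05 is 7.815.
Since 0.352 < 7.815, we fail to reject the null hypothesis — the data are consistent with the 9:3:3:1 ratio.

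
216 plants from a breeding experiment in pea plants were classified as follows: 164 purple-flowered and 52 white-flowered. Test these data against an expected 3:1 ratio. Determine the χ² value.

0.099

Expected counts for N = 216 under a 3:1 ratio (total parts = 4):
  purple-flowered: 216 × 3/4 = 162
  white-flowered: 216 × 1/4 = 54
χ² = Σ (O − E)² / E
  purple-flowered: (164 − 162)² / 162 = 0.0247
  white-flowered: (52 − 54)² / 54 = 0.0741
χ² = 0.0247 + 0.0741 = 0.0988 ≈ 0.099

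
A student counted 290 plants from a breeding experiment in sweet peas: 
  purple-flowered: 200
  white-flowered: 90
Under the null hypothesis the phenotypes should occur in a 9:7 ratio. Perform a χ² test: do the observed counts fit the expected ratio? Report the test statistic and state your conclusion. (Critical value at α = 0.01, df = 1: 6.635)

19.053; not consistent

Total ratio parts = 16. Expected numbers out of 290:
  purple-flowered: 290 × 9/16 = 163.125
  white-flowered: 290 × 7/16 = 126.875
χ² = Σ (O − E)² / E
  purple-flowered: (200 − 163.125)² / 163.125 = 8.3357
  white-flowered: (90 − 126.875)² / 126.875 = 10.7174
χ² = 8.3357 + 10.7174 = 19.0531 ≈ 19.053
Degrees of freedom = 2 − 1 = 1; critical value at α = 0.01 is 6.635.
Since 19.053 > 6.635, we reject the null hypothesis — the data do not fit the 9:7 ratio.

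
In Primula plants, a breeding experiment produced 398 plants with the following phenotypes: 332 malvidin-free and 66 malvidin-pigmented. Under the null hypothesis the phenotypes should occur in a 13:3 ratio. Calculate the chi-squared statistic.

1.227

The 13:3 ratio has 16 parts, so with N = 398 the expected counts are:
  malvidin-free: 398 × 13/16 = 323.375
  malvidin-pigmented: 398 × 3/16 = 74.625
χ² = Σ (O − E)² / E
  malvidin-free: (332 − 323.375)² / 323.375 = 0.2300
  malvidin-pigmented: (66 − 74.625)² / 74.625 = 0.9969
χ² = 0.2300 + 0.9969 = 1.2269 ≈ 1.227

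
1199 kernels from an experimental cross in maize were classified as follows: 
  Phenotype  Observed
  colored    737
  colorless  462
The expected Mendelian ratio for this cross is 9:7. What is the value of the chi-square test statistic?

The 9:7 ratio has 16 parts, so with N = 1199 the expected counts are:
  colored: 1199 × 9/16 = 674.4375
  colorless: 1199 × 7/16 = 524.5625
χ² = Σ (O − E)² / E
  colored: (737 − 674.4375)² / 674.4375 = 5.8035
  colorless: (462 − 524.5625)² / 524.5625 = 7.4616
χ² = 5.8035 + 7.4616 = 13.2651 ≈ 13.265

13.265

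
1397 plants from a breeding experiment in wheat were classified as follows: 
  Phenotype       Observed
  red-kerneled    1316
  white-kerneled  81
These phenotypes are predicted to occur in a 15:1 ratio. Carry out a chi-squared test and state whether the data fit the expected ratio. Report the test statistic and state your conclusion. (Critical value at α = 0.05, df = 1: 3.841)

0.487; consistent

The 15:1 ratio has 16 parts, so with N = 1397 the expected counts are:
  red-kerneled: 1397 × 15/16 = 1309.6875
  white-kerneled: 1397 × 1/16 = 87.3125
χ² = Σ (O − E)² / E
  red-kerneled: (1316 − 1309.6875)² / 1309.6875 = 0.0304
  white-kerneled: (81 − 87.3125)² / 87.3125 = 0.4564
χ² = 0.0304 + 0.4564 = 0.4868 ≈ 0.487
Degrees of freedom = 2 − 1 = 1; critical value at α = 0.05 is 3.841.
Since 0.487 < 3.841, we fail to reject the null hypothesis — the data are consistent with the 15:1 ratio.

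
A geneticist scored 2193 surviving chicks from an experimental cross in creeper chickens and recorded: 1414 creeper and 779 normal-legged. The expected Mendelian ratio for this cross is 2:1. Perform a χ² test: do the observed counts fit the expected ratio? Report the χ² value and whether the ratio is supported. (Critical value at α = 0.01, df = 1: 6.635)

4.728; consistent

Under the 2:1 hypothesis (Σ ratio = 3, N = 2193):
  creeper: 2193 × 2/3 = 1462
  normal-legged: 2193 × 1/3 = 731
χ² = Σ (O − E)² / E
  creeper: (1414 − 1462)² / 1462 = 1.5759
  normal-legged: (779 − 731)² / 731 = 3.1518
χ² = 1.5759 + 3.1518 = 4.7277 ≈ 4.728
Degrees of freedom = 2 − 1 = 1; critical value at α = 0.01 is 6.635.
Since 4.728 < 6.635, we fail to reject the null hypothesis — the data are consistent with the 2:1 ratio.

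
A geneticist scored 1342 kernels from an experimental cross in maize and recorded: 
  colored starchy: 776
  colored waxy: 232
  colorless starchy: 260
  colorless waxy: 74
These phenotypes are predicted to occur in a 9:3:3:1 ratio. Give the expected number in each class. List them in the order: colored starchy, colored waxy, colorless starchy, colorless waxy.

754.875, 251.625, 251.625, 83.875

Total ratio parts = 16. Expected numbers out of 1342:
  colored starchy: 1342 × 9/16 = 754.875
  colored waxy: 1342 × 3/16 = 251.625
  colorless starchy: 1342 × 3/16 = 251.625
  colorless waxy: 1342 × 1/16 = 83.875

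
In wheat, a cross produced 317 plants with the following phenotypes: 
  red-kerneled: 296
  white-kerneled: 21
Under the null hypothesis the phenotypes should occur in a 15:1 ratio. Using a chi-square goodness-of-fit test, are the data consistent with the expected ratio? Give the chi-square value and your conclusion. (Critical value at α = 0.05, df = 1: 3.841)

Under the 15:1 hypothesis (Σ ratio = 16, N = 317):
  red-kerneled: 317 × 15/16 = 297.1875
  white-kerneled: 317 × 1/16 = 19.8125
χ² = Σ (O − E)² / E
  red-kerneled: (296 − 297.1875)² / 297.1875 = 0.0047
  white-kerneled: (21 − 19.8125)² / 19.8125 = 0.0712
χ² = 0.0047 + 0.0712 = 0.0759 ≈ 0.076
Degrees of freedom = 2 − 1 = 1; critical value at α = 0.05 is 3.841.
Since 0.076 < 3.841, we fail to reject the null hypothesis — the data are consistent with the 15:1 ratio.

0.076; consistent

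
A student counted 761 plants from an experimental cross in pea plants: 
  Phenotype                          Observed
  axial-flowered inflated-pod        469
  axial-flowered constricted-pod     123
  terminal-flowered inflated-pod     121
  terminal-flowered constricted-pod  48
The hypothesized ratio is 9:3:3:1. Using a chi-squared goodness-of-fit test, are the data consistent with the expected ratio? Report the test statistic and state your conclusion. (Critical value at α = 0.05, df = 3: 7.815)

Total ratio parts = 16. Expected numbers out of 761:
  axial-flowered inflated-pod: 761 × 9/16 = 428.0625
  axial-flowered constricted-pod: 761 × 3/16 = 142.6875
  terminal-flowered inflated-pod: 761 × 3/16 = 142.6875
  terminal-flowered constricted-pod: 761 × 1/16 = 47.5625
χ² = Σ (O − E)² / E
  axial-flowered inflated-pod: (469 − 428.0625)² / 428.0625 = 3.9150
  axial-flowered constricted-pod: (123 − 142.6875)² / 142.6875 = 2.7164
  terminal-flowered inflated-pod: (121 − 142.6875)² / 142.6875 = 3.2963
  terminal-flowered constricted-pod: (48 − 47.5625)² / 47.5625 = 0.0040
χ² = 3.9150 + 2.7164 + 3.2963 + 0.0040 = 9.9317 ≈ 9.932
Degrees of freedom = 4 − 1 = 3; critical value at α = 0.05 is 7.815.
Since 9.932 > 7.815, we reject the null hypothesis — the data do not fit the 9:3:3:1 ratio.

9.932; not consistent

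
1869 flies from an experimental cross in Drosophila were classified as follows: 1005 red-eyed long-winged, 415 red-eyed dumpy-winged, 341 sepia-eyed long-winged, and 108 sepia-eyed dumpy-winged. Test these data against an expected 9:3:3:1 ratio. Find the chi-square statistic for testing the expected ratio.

The 9:3:3:1 ratio has 16 parts, so with N = 1869 the expected counts are:
  red-eyed long-winged: 1869 × 9/16 = 1051.3125
  red-eyed dumpy-winged: 1869 × 3/16 = 350.4375
  sepia-eyed long-winged: 1869 × 3/16 = 350.4375
  sepia-eyed dumpy-winged: 1869 × 1/16 = 116.8125
χ² = Σ (O − E)² / E
  red-eyed long-winged: (1005 − 1051.3125)² / 1051.3125 = 2.0402
  red-eyed dumpy-winged: (415 − 350.4375)² / 350.4375 = 11.8946
  sepia-eyed long-winged: (341 − 350.4375)² / 350.4375 = 0.2542
  sepia-eyed dumpy-winged: (108 − 116.8125)² / 116.8125 = 0.6648
χ² = 2.0402 + 11.8946 + 0.2542 + 0.6648 = 14.8538 ≈ 14.854

14.854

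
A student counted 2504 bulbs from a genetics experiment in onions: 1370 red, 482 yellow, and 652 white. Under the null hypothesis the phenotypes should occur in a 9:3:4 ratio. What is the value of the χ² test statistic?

Total ratio parts = 16. Expected numbers out of 2504:
  red: 2504 × 9/16 = 1408.5
  yellow: 2504 × 3/16 = 469.5
  white: 2504 × 4/16 = 626
χ² = Σ (O − E)² / E
  red: (1370 − 1408.5)² / 1408.5 = 1.0524
  yellow: (482 − 469.5)² / 469.5 = 0.3328
  white: (652 − 626)² / 626 = 1.0799
χ² = 1.0524 + 0.3328 + 1.0799 = 2.4651 ≈ 2.465

2.465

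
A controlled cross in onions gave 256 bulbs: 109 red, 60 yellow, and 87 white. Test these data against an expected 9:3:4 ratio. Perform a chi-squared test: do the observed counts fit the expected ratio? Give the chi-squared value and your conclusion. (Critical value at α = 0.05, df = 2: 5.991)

Total ratio parts = 16. Expected numbers out of 256:
  red: 256 × 9/16 = 144
  yellow: 256 × 3/16 = 48
  white: 256 × 4/16 = 64
χ² = Σ (O − E)² / E
  red: (109 − 144)² / 144 = 8.5069
  yellow: (60 − 48)² / 48 = 3.0000
  white: (87 − 64)² / 64 = 8.2656
χ² = 8.5069 + 3.0000 + 8.2656 = 19.7725 ≈ 19.773
Degrees of freedom = 3 − 1 = 2; critical value at α = 0.05 is 5.991.
Since 19.773 > 5.991, we reject the null hypothesis — the data do not fit the 9:3:4 ratio.

19.773; not consistent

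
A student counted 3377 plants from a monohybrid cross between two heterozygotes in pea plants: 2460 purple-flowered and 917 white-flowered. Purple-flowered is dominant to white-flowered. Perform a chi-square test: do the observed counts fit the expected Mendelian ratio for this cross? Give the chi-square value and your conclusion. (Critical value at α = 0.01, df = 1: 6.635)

8.359; not consistent

For a monohybrid cross between heterozygotes with complete dominance, the expected phenotypic ratio is 3:1.
Expected counts for N = 3377 under a 3:1 ratio (total parts = 4):
  purple-flowered: 3377 × 3/4 = 2532.75
  white-flowered: 3377 × 1/4 = 844.25
χ² = Σ (O − E)² / E
  purple-flowered: (2460 − 2532.75)² / 2532.75 = 2.0897
  white-flowered: (917 − 844.25)² / 844.25 = 6.2690
χ² = 2.0897 + 6.2690 = 8.3587 ≈ 8.359
Degrees of freedom = 2 − 1 = 1; critical value at α = 0.01 is 6.635.
Since 8.359 > 6.635, we reject the null hypothesis — the data do not fit the 3:1 ratio.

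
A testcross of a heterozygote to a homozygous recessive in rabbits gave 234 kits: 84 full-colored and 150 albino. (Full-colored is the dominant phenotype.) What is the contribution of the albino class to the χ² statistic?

9.308

A testcross of a heterozygote (Aa × aa) gives a 1:1 phenotypic ratio.
Total ratio parts = 2. Expected numbers out of 234:
  full-colored: 234 × 1/2 = 117
  albino: 234 × 1/2 = 117
Contribution of albino: (150 − 117)² / 117 = 9.3077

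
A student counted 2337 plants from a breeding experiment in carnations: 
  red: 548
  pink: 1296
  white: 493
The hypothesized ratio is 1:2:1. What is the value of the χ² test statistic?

Under the 1:2:1 hypothesis (Σ ratio = 4, N = 2337):
  red: 2337 × 1/4 = 584.25
  pink: 2337 × 2/4 = 1168.5
  white: 2337 × 1/4 = 584.25
χ² = Σ (O − E)² / E
  red: (548 − 584.25)² / 584.25 = 2.2491
  pink: (1296 − 1168.5)² / 1168.5 = 13.9121
  white: (493 − 584.25)² / 584.25 = 14.2517
χ² = 2.2491 + 13.9121 + 14.2517 = 30.4129 ≈ 30.413

30.413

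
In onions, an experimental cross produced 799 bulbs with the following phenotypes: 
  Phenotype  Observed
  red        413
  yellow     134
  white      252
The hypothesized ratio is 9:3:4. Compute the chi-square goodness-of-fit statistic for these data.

Expected counts for N = 799 under a 9:3:4 ratio (total parts = 16):
  red: 799 × 9/16 = 449.4375
  yellow: 799 × 3/16 = 149.8125
  white: 799 × 4/16 = 199.75
χ² = Σ (O − E)² / E
  red: (413 − 449.4375)² / 449.4375 = 2.9541
  yellow: (134 − 149.8125)² / 149.8125 = 1.6690
  white: (252 − 199.75)² / 199.75 = 13.6674
χ² = 2.9541 + 1.6690 + 13.6674 = 18.2905 ≈ 18.291

18.291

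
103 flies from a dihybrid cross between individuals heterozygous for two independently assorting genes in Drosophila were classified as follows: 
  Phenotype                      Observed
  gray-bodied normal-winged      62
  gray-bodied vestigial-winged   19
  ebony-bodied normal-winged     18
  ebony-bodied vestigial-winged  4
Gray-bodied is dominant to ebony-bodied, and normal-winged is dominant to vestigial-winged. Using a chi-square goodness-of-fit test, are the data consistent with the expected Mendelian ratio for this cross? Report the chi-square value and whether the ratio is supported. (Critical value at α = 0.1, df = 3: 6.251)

1.302; consistent

A dihybrid F₂ with independent assortment and complete dominance at both loci gives a 9:3:3:1 phenotypic ratio.
Total ratio parts = 16. Expected numbers out of 103:
  gray-bodied normal-winged: 103 × 9/16 = 57.9375
  gray-bodied vestigial-winged: 103 × 3/16 = 19.3125
  ebony-bodied normal-winged: 103 × 3/16 = 19.3125
  ebony-bodied vestigial-winged: 103 × 1/16 = 6.4375
χ² = Σ (O − E)² / E
  gray-bodied normal-winged: (62 − 57.9375)² / 57.9375 = 0.2849
  gray-bodied vestigial-winged: (19 − 19.3125)² / 19.3125 = 0.0051
  ebony-bodied normal-winged: (18 − 19.3125)² / 19.3125 = 0.0892
  ebony-bodied vestigial-winged: (4 − 6.4375)² / 6.4375 = 0.9229
χ² = 0.2849 + 0.0051 + 0.0892 + 0.9229 = 1.3021 ≈ 1.302
Degrees of freedom = 4 − 1 = 3; critical value at α = 0.1 is 6.251.
Since 1.302 < 6.251, we fail to reject the null hypothesis — the data are consistent with the 9:3:3:1 ratio.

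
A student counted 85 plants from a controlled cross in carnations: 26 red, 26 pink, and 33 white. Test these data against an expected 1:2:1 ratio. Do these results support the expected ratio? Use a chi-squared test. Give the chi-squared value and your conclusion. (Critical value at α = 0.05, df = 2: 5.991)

Expected counts for N = 85 under a 1:2:1 ratio (total parts = 4):
  red: 85 × 1/4 = 21.25
  pink: 85 × 2/4 = 42.5
  white: 85 × 1/4 = 21.25
χ² = Σ (O − E)² / E
  red: (26 − 21.25)² / 21.25 = 1.0618
  pink: (26 − 42.5)² / 42.5 = 6.4059
  white: (33 − 21.25)² / 21.25 = 6.4971
χ² = 1.0618 + 6.4059 + 6.4971 = 13.9648 ≈ 13.965
Degrees of freedom = 3 − 1 = 2; critical value at α = 0.05 is 5.991.
Since 13.965 > 5.991, we reject the null hypothesis — the data do not fit the 1:2:1 ratio.

13.965; not consistent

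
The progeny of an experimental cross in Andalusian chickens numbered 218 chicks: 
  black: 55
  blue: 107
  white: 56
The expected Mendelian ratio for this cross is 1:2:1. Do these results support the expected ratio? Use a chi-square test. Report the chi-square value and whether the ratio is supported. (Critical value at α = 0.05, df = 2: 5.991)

0.083; consistent

Total ratio parts = 4. Expected numbers out of 218:
  black: 218 × 1/4 = 54.5
  blue: 218 × 2/4 = 109
  white: 218 × 1/4 = 54.5
χ² = Σ (O − E)² / E
  black: (55 − 54.5)² / 54.5 = 0.0046
  blue: (107 − 109)² / 109 = 0.0367
  white: (56 − 54.5)² / 54.5 = 0.0413
χ² = 0.0046 + 0.0367 + 0.0413 = 0.0826 ≈ 0.083
Degrees of freedom = 3 − 1 = 2; critical value at α = 0.05 is 5.991.
Since 0.083 < 5.991, we fail to reject the null hypothesis — the data are consistent with the 1:2:1 ratio.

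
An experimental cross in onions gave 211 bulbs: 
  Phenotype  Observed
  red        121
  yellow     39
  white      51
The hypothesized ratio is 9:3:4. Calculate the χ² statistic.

0.111

The 9:3:4 ratio has 16 parts, so with N = 211 the expected counts are:
  red: 211 × 9/16 = 118.6875
  yellow: 211 × 3/16 = 39.5625
  white: 211 × 4/16 = 52.75
χ² = Σ (O − E)² / E
  red: (121 − 118.6875)² / 118.6875 = 0.0451
  yellow: (39 − 39.5625)² / 39.5625 = 0.0080
  white: (51 − 52.75)² / 52.75 = 0.0581
χ² = 0.0451 + 0.0080 + 0.0581 = 0.1112 ≈ 0.111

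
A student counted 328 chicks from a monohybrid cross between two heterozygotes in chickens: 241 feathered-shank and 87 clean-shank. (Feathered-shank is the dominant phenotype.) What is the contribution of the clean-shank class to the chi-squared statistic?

0.305

For a monohybrid cross between heterozygotes with complete dominance, the expected phenotypic ratio is 3:1.
The 3:1 ratio has 4 parts, so with N = 328 the expected counts are:
  feathered-shank: 328 × 3/4 = 246
  clean-shank: 328 × 1/4 = 82
Contribution of clean-shank: (87 − 82)² / 82 = 0.3049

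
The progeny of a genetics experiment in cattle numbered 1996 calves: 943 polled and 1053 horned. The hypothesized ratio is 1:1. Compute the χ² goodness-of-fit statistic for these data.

6.062

Under the 1:1 hypothesis (Σ ratio = 2, N = 1996):
  polled: 1996 × 1/2 = 998
  horned: 1996 × 1/2 = 998
χ² = Σ (O − E)² / E
  polled: (943 − 998)² / 998 = 3.0311
  horned: (1053 − 998)² / 998 = 3.0311
χ² = 3.0311 + 3.0311 = 6.0622 ≈ 6.062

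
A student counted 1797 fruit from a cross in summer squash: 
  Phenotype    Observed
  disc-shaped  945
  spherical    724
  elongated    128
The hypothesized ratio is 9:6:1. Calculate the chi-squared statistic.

10.205

Total ratio parts = 16. Expected numbers out of 1797:
  disc-shaped: 1797 × 9/16 = 1010.8125
  spherical: 1797 × 6/16 = 673.875
  elongated: 1797 × 1/16 = 112.3125
χ² = Σ (O − E)² / E
  disc-shaped: (945 − 1010.8125)² / 1010.8125 = 4.2850
  spherical: (724 − 673.875)² / 673.875 = 3.7285
  elongated: (128 − 112.3125)² / 112.3125 = 2.1912
χ² = 4.2850 + 3.7285 + 2.1912 = 10.2047 ≈ 10.205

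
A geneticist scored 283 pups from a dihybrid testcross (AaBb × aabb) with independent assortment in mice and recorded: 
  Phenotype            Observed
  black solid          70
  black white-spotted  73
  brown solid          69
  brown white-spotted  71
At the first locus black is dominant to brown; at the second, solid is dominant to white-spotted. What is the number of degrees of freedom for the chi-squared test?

3

A dihybrid testcross with independent assortment gives a 1:1:1:1 ratio.
A goodness-of-fit test with 4 phenotype classes has df = 4 − 1 = 3.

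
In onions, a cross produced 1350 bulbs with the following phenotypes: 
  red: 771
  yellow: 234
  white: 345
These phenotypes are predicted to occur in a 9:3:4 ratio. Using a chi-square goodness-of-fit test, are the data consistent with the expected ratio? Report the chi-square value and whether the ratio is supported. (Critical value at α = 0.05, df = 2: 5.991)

1.790; consistent

Expected counts for N = 1350 under a 9:3:4 ratio (total parts = 16):
  red: 1350 × 9/16 = 759.375
  yellow: 1350 × 3/16 = 253.125
  white: 1350 × 4/16 = 337.5
χ² = Σ (O − E)² / E
  red: (771 − 759.375)² / 759.375 = 0.1780
  yellow: (234 − 253.125)² / 253.125 = 1.4450
  white: (345 − 337.5)² / 337.5 = 0.1667
χ² = 0.1780 + 1.4450 + 0.1667 = 1.7897 ≈ 1.790
Degrees of freedom = 3 − 1 = 2; critical value at α = 0.05 is 5.991.
Since 1.790 < 5.991, we fail to reject the null hypothesis — the data are consistent with the 9:3:4 ratio.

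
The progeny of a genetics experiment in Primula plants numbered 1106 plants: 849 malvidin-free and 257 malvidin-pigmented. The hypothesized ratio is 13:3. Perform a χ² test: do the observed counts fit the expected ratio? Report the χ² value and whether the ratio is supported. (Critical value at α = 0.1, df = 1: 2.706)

14.616; not consistent

The 13:3 ratio has 16 parts, so with N = 1106 the expected counts are:
  malvidin-free: 1106 × 13/16 = 898.625
  malvidin-pigmented: 1106 × 3/16 = 207.375
χ² = Σ (O − E)² / E
  malvidin-free: (849 − 898.625)² / 898.625 = 2.7405
  malvidin-pigmented: (257 − 207.375)² / 207.375 = 11.8753
χ² = 2.7405 + 11.8753 = 14.6158 ≈ 14.616
Degrees of freedom = 2 − 1 = 1; critical value at α = 0.1 is 2.706.
Since 14.616 > 2.706, we reject the null hypothesis — the data do not fit the 13:3 ratio.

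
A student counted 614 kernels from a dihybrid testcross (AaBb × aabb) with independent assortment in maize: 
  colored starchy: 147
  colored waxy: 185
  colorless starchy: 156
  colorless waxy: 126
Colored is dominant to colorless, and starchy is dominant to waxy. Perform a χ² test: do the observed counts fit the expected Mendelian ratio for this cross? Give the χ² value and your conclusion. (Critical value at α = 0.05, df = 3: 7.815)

11.707; not consistent

A dihybrid testcross with independent assortment gives a 1:1:1:1 ratio.
The 1:1:1:1 ratio has 4 parts, so with N = 614 the expected counts are:
  colored starchy: 614 × 1/4 = 153.5
  colored waxy: 614 × 1/4 = 153.5
  colorless starchy: 614 × 1/4 = 153.5
  colorless waxy: 614 × 1/4 = 153.5
χ² = Σ (O − E)² / E
  colored starchy: (147 − 153.5)² / 153.5 = 0.2752
  colored waxy: (185 − 153.5)² / 153.5 = 6.4642
  colorless starchy: (156 − 153.5)² / 153.5 = 0.0407
  colorless waxy: (126 − 153.5)² / 153.5 = 4.9267
χ² = 0.2752 + 6.4642 + 0.0407 + 4.9267 = 11.7068 ≈ 11.707
Degrees of freedom = 4 − 1 = 3; critical value at α = 0.05 is 7.815.
Since 11.707 > 7.815, we reject the null hypothesis — the data do not fit the 1:1:1:1 ratio.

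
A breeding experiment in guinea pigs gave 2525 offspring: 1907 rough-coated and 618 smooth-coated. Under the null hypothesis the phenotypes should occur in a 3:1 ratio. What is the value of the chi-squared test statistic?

Total ratio parts = 4. Expected numbers out of 2525:
  rough-coated: 2525 × 3/4 = 1893.75
  smooth-coated: 2525 × 1/4 = 631.25
χ² = Σ (O − E)² / E
  rough-coated: (1907 − 1893.75)² / 1893.75 = 0.0927
  smooth-coated: (618 − 631.25)² / 631.25 = 0.2781
χ² = 0.0927 + 0.2781 = 0.3708 ≈ 0.371

0.371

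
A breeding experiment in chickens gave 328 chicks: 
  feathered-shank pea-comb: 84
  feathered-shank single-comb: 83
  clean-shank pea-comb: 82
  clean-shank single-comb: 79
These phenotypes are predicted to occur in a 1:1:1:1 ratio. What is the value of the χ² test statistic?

Total ratio parts = 4. Expected numbers out of 328:
  feathered-shank pea-comb: 328 × 1/4 = 82
  feathered-shank single-comb: 328 × 1/4 = 82
  clean-shank pea-comb: 328 × 1/4 = 82
  clean-shank single-comb: 328 × 1/4 = 82
χ² = Σ (O − E)² / E
  feathered-shank pea-comb: (84 − 82)² / 82 = 0.0488
  feathered-shank single-comb: (83 − 82)² / 82 = 0.0122
  clean-shank pea-comb: (82 − 82)² / 82 = 0.0000
  clean-shank single-comb: (79 − 82)² / 82 = 0.1098
χ² = 0.0488 + 0.0122 + 0.0000 + 0.1098 = 0.1708 ≈ 0.171

0.171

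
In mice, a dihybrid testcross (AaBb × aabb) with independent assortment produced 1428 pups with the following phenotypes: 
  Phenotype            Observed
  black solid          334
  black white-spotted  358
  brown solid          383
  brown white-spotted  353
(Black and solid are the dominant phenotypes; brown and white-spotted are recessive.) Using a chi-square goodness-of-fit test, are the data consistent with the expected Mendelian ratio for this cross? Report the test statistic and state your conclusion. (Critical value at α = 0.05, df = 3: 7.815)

A dihybrid testcross with independent assortment gives a 1:1:1:1 ratio.
The 1:1:1:1 ratio has 4 parts, so with N = 1428 the expected counts are:
  black solid: 1428 × 1/4 = 357
  black white-spotted: 1428 × 1/4 = 357
  brown solid: 1428 × 1/4 = 357
  brown white-spotted: 1428 × 1/4 = 357
χ² = Σ (O − E)² / E
  black solid: (334 − 357)² / 357 = 1.4818
  black white-spotted: (358 − 357)² / 357 = 0.0028
  brown solid: (383 − 357)² / 357 = 1.8936
  brown white-spotted: (353 − 357)² / 357 = 0.0448
χ² = 1.4818 + 0.0028 + 1.8936 + 0.0448 = 3.423
Degrees of freedom = 4 − 1 = 3; critical value at α = 0.05 is 7.815.
Since 3.423 < 7.815, we fail to reject the null hypothesis — the data are consistent with the 1:1:1:1 ratio.

3.423; consistent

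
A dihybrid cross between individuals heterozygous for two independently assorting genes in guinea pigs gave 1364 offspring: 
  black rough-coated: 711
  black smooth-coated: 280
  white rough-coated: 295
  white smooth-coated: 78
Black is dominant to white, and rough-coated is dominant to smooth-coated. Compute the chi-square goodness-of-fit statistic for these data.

A dihybrid F₂ with independent assortment and complete dominance at both loci gives a 9:3:3:1 phenotypic ratio.
Total ratio parts = 16. Expected numbers out of 1364:
  black rough-coated: 1364 × 9/16 = 767.25
  black smooth-coated: 1364 × 3/16 = 255.75
  white rough-coated: 1364 × 3/16 = 255.75
  white smooth-coated: 1364 × 1/16 = 85.25
χ² = Σ (O − E)² / E
  black rough-coated: (711 − 767.25)² / 767.25 = 4.1239
  black smooth-coated: (280 − 255.75)² / 255.75 = 2.2994
  white rough-coated: (295 − 255.75)² / 255.75 = 6.0237
  white smooth-coated: (78 − 85.25)² / 85.25 = 0.6166
χ² = 4.1239 + 2.2994 + 6.0237 + 0.6166 = 13.0636 ≈ 13.064

13.064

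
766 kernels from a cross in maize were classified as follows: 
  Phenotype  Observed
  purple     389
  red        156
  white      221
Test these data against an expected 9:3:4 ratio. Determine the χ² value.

The 9:3:4 ratio has 16 parts, so with N = 766 the expected counts are:
  purple: 766 × 9/16 = 430.875
  red: 766 × 3/16 = 143.625
  white: 766 × 4/16 = 191.5
χ² = Σ (O − E)² / E
  purple: (389 − 430.875)² / 430.875 = 4.0697
  red: (156 − 143.625)² / 143.625 = 1.0663
  white: (221 − 191.5)² / 191.5 = 4.5444
χ² = 4.0697 + 1.0663 + 4.5444 = 9.6804 ≈ 9.680

9.680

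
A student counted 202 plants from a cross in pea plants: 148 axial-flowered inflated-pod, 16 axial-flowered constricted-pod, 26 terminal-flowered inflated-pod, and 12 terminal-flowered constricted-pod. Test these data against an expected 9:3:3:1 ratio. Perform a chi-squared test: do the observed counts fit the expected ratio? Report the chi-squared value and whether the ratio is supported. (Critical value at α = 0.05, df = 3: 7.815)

Under the 9:3:3:1 hypothesis (Σ ratio = 16, N = 202):
  axial-flowered inflated-pod: 202 × 9/16 = 113.625
  axial-flowered constricted-pod: 202 × 3/16 = 37.875
  terminal-flowered inflated-pod: 202 × 3/16 = 37.875
  terminal-flowered constricted-pod: 202 × 1/16 = 12.625
χ² = Σ (O − E)² / E
  axial-flowered inflated-pod: (148 − 113.625)² / 113.625 = 10.3995
  axial-flowered constricted-pod: (16 − 37.875)² / 37.875 = 12.6341
  terminal-flowered inflated-pod: (26 − 37.875)² / 37.875 = 3.7232
  terminal-flowered constricted-pod: (12 − 12.625)² / 12.625 = 0.0309
χ² = 10.3995 + 12.6341 + 3.7232 + 0.0309 = 26.7877 ≈ 26.788
Degrees of freedom = 4 − 1 = 3; critical value at α = 0.05 is 7.815.
Since 26.788 > 7.815, we reject the null hypothesis — the data do not fit the 9:3:3:1 ratio.

26.788; not consistent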